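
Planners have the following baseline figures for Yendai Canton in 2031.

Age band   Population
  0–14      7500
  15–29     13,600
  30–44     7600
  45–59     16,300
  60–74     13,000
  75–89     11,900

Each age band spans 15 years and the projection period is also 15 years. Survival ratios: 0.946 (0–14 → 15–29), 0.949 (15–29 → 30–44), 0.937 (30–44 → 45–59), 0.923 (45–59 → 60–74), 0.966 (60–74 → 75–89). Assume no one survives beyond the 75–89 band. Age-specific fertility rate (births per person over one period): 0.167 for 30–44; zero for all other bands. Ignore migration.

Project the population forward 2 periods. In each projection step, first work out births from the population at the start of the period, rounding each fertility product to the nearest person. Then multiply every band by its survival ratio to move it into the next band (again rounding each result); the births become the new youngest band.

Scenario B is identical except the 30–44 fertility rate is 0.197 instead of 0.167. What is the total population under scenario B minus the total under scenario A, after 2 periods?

Period 1:
Births: 7600 * 0.167 = 1269
15–29: 7500 * 0.946 = 7095
30–44: 13600 * 0.949 = 12906
45–59: 7600 * 0.937 = 7121
60–74: 16300 * 0.923 = 15045
75–89: 13000 * 0.966 = 12558
→ [1269, 7095, 12906, 7121, 15045, 12558]
Period 2:
Births: 12906 * 0.167 = 2155
15–29: 1269 * 0.946 = 1200
30–44: 7095 * 0.949 = 6733
45–59: 12906 * 0.937 = 12093
60–74: 7121 * 0.923 = 6573
75–89: 15045 * 0.966 = 14533
→ [2155, 1200, 6733, 12093, 6573, 14533]
Scenario A total after 2 periods: 43287
Scenario B projection —
Period 1:
Births: 7600 * 0.197 = 1497
15–29: 7500 * 0.946 = 7095
30–44: 13600 * 0.949 = 12906
45–59: 7600 * 0.937 = 7121
60–74: 16300 * 0.923 = 15045
75–89: 13000 * 0.966 = 12558
→ [1497, 7095, 12906, 7121, 15045, 12558]
Period 2:
Births: 12906 * 0.197 = 2542
15–29: 1497 * 0.946 = 1416
30–44: 7095 * 0.949 = 6733
45–59: 12906 * 0.937 = 12093
60–74: 7121 * 0.923 = 6573
75–89: 15045 * 0.966 = 14533
→ [2542, 1416, 6733, 12093, 6573, 14533]
Scenario B total after 2 periods: 43890
Difference B − A = 43890 − 43287 = 603

603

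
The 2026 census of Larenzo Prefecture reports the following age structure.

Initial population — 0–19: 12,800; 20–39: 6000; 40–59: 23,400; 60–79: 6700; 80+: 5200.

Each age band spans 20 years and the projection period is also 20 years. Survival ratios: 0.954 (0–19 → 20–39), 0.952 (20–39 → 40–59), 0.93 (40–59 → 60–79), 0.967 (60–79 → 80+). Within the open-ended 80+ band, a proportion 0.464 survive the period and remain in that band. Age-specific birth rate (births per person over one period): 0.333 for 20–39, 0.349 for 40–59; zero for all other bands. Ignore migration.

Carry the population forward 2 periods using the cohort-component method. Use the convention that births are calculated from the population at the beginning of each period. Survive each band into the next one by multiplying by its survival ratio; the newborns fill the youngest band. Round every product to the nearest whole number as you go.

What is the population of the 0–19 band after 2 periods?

Call the groups 1 to 5, youngest first.
— Period 1 —
Births: 6000 * 0.333 = 1998, 23400 * 0.349 = 8167 ⇒ total 10165
Group 2: 12800 * 0.954 = 12211
Group 3: 6000 * 0.952 = 5712
Group 4: 23400 * 0.93 = 21762
Group 5: 6700 * 0.967 + 5200 * 0.464 = 6479 + 2413 = 8892
Giving 10165 / 12211 / 5712 / 21762 / 8892.
— Period 2 —
Births: 12211 * 0.333 = 4066, 5712 * 0.349 = 1993 ⇒ total 6059
Group 2: 10165 * 0.954 = 9697
Group 3: 12211 * 0.952 = 11625
Group 4: 5712 * 0.93 = 5312
Group 5: 21762 * 0.967 + 8892 * 0.464 = 21044 + 4126 = 25170
Giving 6059 / 9697 / 11625 / 5312 / 25170.

6059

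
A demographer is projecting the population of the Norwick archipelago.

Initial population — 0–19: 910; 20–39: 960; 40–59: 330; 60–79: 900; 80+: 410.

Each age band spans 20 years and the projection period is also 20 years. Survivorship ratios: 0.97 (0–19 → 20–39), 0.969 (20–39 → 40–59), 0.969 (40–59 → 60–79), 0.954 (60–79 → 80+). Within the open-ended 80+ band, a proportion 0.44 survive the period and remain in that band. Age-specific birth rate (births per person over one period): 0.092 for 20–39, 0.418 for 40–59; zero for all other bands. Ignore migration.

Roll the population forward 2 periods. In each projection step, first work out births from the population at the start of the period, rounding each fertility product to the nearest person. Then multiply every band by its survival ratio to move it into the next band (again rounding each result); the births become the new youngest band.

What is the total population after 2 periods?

Call the bands 1 to 5, youngest first.
[period 1]
Births: 960 × 0.092 = 88, 330 × 0.418 = 138 → total 226
Band 2: 910 × 0.97 = 883
Band 3: 960 × 0.969 = 930
Band 4: 330 × 0.969 = 320
Band 5: 900 × 0.954 + 410 × 0.44 = 859 + 180 = 1039
Population now: 0–19=226, 20–39=883, 40–59=930, 60–79=320, 80+=1039
[period 2]
Births: 883 × 0.092 = 81, 930 × 0.418 = 389 → total 470
Band 2: 226 × 0.97 = 219
Band 3: 883 × 0.969 = 856
Band 4: 930 × 0.969 = 901
Band 5: 320 × 0.954 + 1039 × 0.44 = 305 + 457 = 762
Population now: 0–19=470, 20–39=219, 40–59=856, 60–79=901, 80+=762
Total after period 2: 470 + 219 + 856 + 901 + 762 = 3208

3208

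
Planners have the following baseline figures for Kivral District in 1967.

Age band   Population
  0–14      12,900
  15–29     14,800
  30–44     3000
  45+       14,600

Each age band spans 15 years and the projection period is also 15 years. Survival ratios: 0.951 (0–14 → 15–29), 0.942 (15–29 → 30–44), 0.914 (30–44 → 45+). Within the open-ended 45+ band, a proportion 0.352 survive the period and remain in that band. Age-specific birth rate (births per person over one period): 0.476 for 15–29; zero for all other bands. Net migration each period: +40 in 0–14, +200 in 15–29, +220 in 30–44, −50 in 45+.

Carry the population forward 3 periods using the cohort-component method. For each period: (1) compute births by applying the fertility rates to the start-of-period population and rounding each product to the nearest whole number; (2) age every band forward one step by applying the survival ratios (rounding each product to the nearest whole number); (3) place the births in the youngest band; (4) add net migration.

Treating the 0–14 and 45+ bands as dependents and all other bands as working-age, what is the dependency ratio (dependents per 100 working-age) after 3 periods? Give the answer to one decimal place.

156.2

Period 1.
Births: 14800 × 0.476 = 7045
15–29: 12900 × 0.951 = 12268
30–44: 14800 × 0.942 = 13942
45+: 3000 × 0.914 + 14600 × 0.352 = 2742 + 5139 = 7881
Net migration: 0–14 + 40 → 7085; 15–29 + 200 → 12468; 30–44 + 220 → 14162; 45+ − 50 → 7831
Giving 7085 / 12468 / 14162 / 7831.
Period 2.
Births: 12468 × 0.476 = 5935
15–29: 7085 × 0.951 = 6738
30–44: 12468 × 0.942 = 11745
45+: 14162 × 0.914 + 7831 × 0.352 = 12944 + 2757 = 15701
Net migration: 0–14 + 40 → 5975; 15–29 + 200 → 6938; 30–44 + 220 → 11965; 45+ − 50 → 15651
Giving 5975 / 6938 / 11965 / 15651.
Period 3.
Births: 6938 × 0.476 = 3302
15–29: 5975 × 0.951 = 5682
30–44: 6938 × 0.942 = 6536
45+: 11965 × 0.914 + 15651 × 0.352 = 10936 + 5509 = 16445
Net migration: 0–14 + 40 → 3342; 15–29 + 200 → 5882; 30–44 + 220 → 6756; 45+ − 50 → 16395
Giving 3342 / 5882 / 6756 / 16395.
Dependents (band 0–14 + band 45+) = 3342 + 16395 = 19737; working-age = 12638; ratio = 19737/12638 × 100 = 156.2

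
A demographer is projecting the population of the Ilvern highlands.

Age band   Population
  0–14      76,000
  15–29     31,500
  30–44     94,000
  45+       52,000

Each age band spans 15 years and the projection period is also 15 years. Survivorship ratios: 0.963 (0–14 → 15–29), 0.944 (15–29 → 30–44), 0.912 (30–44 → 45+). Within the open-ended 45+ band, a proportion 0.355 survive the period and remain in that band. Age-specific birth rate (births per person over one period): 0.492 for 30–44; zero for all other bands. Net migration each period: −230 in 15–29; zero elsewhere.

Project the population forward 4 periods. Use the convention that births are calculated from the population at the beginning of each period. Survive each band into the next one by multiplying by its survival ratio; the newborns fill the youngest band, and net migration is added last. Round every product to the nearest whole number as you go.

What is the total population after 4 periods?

134584

Period 1.
Births: 94000 × 0.492 = 46248
15–29: 76000 × 0.963 = 73188
30–44: 31500 × 0.944 = 29736
45+: 94000 × 0.912 + 52000 × 0.355 = 85728 + 18460 = 104188
Net migration: 15–29 − 230 → 72958
End of period: [46248, 72958, 29736, 104188]
Period 2.
Births: 29736 × 0.492 = 14630
15–29: 46248 × 0.963 = 44537
30–44: 72958 × 0.944 = 68872
45+: 29736 × 0.912 + 104188 × 0.355 = 27119 + 36987 = 64106
Net migration: 15–29 − 230 → 44307
End of period: [14630, 44307, 68872, 64106]
Period 3.
Births: 68872 × 0.492 = 33885
15–29: 14630 × 0.963 = 14089
30–44: 44307 × 0.944 = 41826
45+: 68872 × 0.912 + 64106 × 0.355 = 62811 + 22758 = 85569
Net migration: 15–29 − 230 → 13859
End of period: [33885, 13859, 41826, 85569]
Period 4.
Births: 41826 × 0.492 = 20578
15–29: 33885 × 0.963 = 32631
30–44: 13859 × 0.944 = 13083
45+: 41826 × 0.912 + 85569 × 0.355 = 38145 + 30377 = 68522
Net migration: 15–29 − 230 → 32401
End of period: [20578, 32401, 13083, 68522]
Total after period 4: 20578 + 32401 + 13083 + 68522 = 134584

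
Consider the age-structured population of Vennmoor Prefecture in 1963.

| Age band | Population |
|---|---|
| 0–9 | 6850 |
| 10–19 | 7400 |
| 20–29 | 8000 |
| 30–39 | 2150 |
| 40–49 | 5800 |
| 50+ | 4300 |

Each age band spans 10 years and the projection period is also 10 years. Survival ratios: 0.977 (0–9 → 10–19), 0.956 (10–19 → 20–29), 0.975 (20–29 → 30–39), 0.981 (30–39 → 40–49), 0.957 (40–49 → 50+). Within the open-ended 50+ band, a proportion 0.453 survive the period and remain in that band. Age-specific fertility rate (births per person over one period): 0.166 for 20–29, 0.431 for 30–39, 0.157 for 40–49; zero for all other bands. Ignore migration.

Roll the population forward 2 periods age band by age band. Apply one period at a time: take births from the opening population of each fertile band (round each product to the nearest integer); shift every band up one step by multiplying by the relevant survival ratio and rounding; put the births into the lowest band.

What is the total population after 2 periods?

After projecting period 1:
Births: 8000 × 0.166 = 1328, 2150 × 0.431 = 927, 5800 × 0.157 = 911 → total 3166
10–19: 6850 × 0.977 = 6692
20–29: 7400 × 0.956 = 7074
30–39: 8000 × 0.975 = 7800
40–49: 2150 × 0.981 = 2109
50+: 5800 × 0.957 + 4300 × 0.453 = 5551 + 1948 = 7499
End of period: [3166, 6692, 7074, 7800, 2109, 7499]
After projecting period 2:
Births: 7074 × 0.166 = 1174, 7800 × 0.431 = 3362, 2109 × 0.157 = 331 → total 4867
10–19: 3166 × 0.977 = 3093
20–29: 6692 × 0.956 = 6398
30–39: 7074 × 0.975 = 6897
40–49: 7800 × 0.981 = 7652
50+: 2109 × 0.957 + 7499 × 0.453 = 2018 + 3397 = 5415
End of period: [4867, 3093, 6398, 6897, 7652, 5415]
Total after period 2: 4867 + 3093 + 6398 + 6897 + 7652 + 5415 = 34322

34322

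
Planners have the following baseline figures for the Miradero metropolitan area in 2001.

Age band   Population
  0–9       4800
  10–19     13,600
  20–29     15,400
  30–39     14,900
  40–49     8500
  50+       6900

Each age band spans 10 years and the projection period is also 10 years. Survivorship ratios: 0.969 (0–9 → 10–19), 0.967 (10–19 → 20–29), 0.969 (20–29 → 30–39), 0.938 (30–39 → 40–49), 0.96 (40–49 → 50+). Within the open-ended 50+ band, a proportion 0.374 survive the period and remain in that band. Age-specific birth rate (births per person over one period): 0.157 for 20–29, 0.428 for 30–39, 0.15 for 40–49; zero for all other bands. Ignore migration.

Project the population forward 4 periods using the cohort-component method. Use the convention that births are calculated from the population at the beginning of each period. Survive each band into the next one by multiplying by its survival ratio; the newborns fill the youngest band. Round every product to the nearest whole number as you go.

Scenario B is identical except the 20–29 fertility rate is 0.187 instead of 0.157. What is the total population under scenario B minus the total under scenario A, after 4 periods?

Numbering the groups 1..6 from youngest to oldest:
— Period 1 —
Births: 15400 * 0.157 = 2418  |  14900 * 0.428 = 6377  |  8500 * 0.15 = 1275 → total 10070
Group 2: 4800 * 0.969 = 4651
Group 3: 13600 * 0.967 = 13151
Group 4: 15400 * 0.969 = 14923
Group 5: 14900 * 0.938 = 13976
Group 6: 8500 * 0.96 + 6900 * 0.374 = 8160 + 2581 = 10741
Giving 10070 / 4651 / 13151 / 14923 / 13976 / 10741.
— Period 2 —
Births: 13151 * 0.157 = 2065  |  14923 * 0.428 = 6387  |  13976 * 0.15 = 2096 → total 10548
Group 2: 10070 * 0.969 = 9758
Group 3: 4651 * 0.967 = 4498
Group 4: 13151 * 0.969 = 12743
Group 5: 14923 * 0.938 = 13998
Group 6: 13976 * 0.96 + 10741 * 0.374 = 13417 + 4017 = 17434
Giving 10548 / 9758 / 4498 / 12743 / 13998 / 17434.
— Period 3 —
Births: 4498 * 0.157 = 706  |  12743 * 0.428 = 5454  |  13998 * 0.15 = 2100 → total 8260
Group 2: 10548 * 0.969 = 10221
Group 3: 9758 * 0.967 = 9436
Group 4: 4498 * 0.969 = 4359
Group 5: 12743 * 0.938 = 11953
Group 6: 13998 * 0.96 + 17434 * 0.374 = 13438 + 6520 = 19958
Giving 8260 / 10221 / 9436 / 4359 / 11953 / 19958.
— Period 4 —
Births: 9436 * 0.157 = 1481  |  4359 * 0.428 = 1866  |  11953 * 0.15 = 1793 → total 5140
Group 2: 8260 * 0.969 = 8004
Group 3: 10221 * 0.967 = 9884
Group 4: 9436 * 0.969 = 9143
Group 5: 4359 * 0.938 = 4089
Group 6: 11953 * 0.96 + 19958 * 0.374 = 11475 + 7464 = 18939
Giving 5140 / 8004 / 9884 / 9143 / 4089 / 18939.
Scenario A total after 4 periods: 55199
Scenario B projection —
— Period 1 —
Births: 15400 * 0.187 = 2880  |  14900 * 0.428 = 6377  |  8500 * 0.15 = 1275 → total 10532
Group 2: 4800 * 0.969 = 4651
Group 3: 13600 * 0.967 = 13151
Group 4: 15400 * 0.969 = 14923
Group 5: 14900 * 0.938 = 13976
Group 6: 8500 * 0.96 + 6900 * 0.374 = 8160 + 2581 = 10741
Giving 10532 / 4651 / 13151 / 14923 / 13976 / 10741.
— Period 2 —
Births: 13151 * 0.187 = 2459  |  14923 * 0.428 = 6387  |  13976 * 0.15 = 2096 → total 10942
Group 2: 10532 * 0.969 = 10206
Group 3: 4651 * 0.967 = 4498
Group 4: 13151 * 0.969 = 12743
Group 5: 14923 * 0.938 = 13998
Group 6: 13976 * 0.96 + 10741 * 0.374 = 13417 + 4017 = 17434
Giving 10942 / 10206 / 4498 / 12743 / 13998 / 17434.
— Period 3 —
Births: 4498 * 0.187 = 841  |  12743 * 0.428 = 5454  |  13998 * 0.15 = 2100 → total 8395
Group 2: 10942 * 0.969 = 10603
Group 3: 10206 * 0.967 = 9869
Group 4: 4498 * 0.969 = 4359
Group 5: 12743 * 0.938 = 11953
Group 6: 13998 * 0.96 + 17434 * 0.374 = 13438 + 6520 = 19958
Giving 8395 / 10603 / 9869 / 4359 / 11953 / 19958.
— Period 4 —
Births: 9869 * 0.187 = 1846  |  4359 * 0.428 = 1866  |  11953 * 0.15 = 1793 → total 5505
Group 2: 8395 * 0.969 = 8135
Group 3: 10603 * 0.967 = 10253
Group 4: 9869 * 0.969 = 9563
Group 5: 4359 * 0.938 = 4089
Group 6: 11953 * 0.96 + 19958 * 0.374 = 11475 + 7464 = 18939
Giving 5505 / 8135 / 10253 / 9563 / 4089 / 18939.
Scenario B total after 4 periods: 56484
Difference B − A = 56484 − 55199 = 1285

1285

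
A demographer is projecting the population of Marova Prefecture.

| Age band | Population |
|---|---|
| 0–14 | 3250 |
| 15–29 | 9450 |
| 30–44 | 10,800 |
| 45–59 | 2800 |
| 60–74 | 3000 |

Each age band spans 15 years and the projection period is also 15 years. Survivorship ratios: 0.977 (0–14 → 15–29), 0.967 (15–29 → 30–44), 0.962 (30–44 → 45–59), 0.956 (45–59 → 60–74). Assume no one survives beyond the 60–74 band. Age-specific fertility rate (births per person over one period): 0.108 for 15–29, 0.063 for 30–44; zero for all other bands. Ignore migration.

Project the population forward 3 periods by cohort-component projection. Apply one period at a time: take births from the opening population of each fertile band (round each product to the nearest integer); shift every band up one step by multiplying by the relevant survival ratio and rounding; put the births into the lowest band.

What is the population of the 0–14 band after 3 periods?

Period 1.
Births: 9450 × 0.108 = 1021 ; 10800 × 0.063 = 680 — total 1701
15–29: 3250 × 0.977 = 3175
30–44: 9450 × 0.967 = 9138
45–59: 10800 × 0.962 = 10390
60–74: 2800 × 0.956 = 2677
→ [1701, 3175, 9138, 10390, 2677]
Period 2.
Births: 3175 × 0.108 = 343 ; 9138 × 0.063 = 576 — total 919
15–29: 1701 × 0.977 = 1662
30–44: 3175 × 0.967 = 3070
45–59: 9138 × 0.962 = 8791
60–74: 10390 × 0.956 = 9933
→ [919, 1662, 3070, 8791, 9933]
Period 3.
Births: 1662 × 0.108 = 179 ; 3070 × 0.063 = 193 — total 372
15–29: 919 × 0.977 = 898
30–44: 1662 × 0.967 = 1607
45–59: 3070 × 0.962 = 2953
60–74: 8791 × 0.956 = 8404
→ [372, 898, 1607, 2953, 8404]

372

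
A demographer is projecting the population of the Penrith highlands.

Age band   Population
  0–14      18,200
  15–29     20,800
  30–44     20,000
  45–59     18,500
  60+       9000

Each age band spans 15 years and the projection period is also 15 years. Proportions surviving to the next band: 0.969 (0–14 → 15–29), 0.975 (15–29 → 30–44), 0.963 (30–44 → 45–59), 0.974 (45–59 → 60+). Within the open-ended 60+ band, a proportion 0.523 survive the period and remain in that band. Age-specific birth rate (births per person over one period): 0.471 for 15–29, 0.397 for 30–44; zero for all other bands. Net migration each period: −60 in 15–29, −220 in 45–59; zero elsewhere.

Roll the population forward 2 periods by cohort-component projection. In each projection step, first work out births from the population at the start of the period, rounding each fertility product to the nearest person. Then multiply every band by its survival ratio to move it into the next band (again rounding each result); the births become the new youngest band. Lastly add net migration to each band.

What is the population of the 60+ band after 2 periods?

30431

— Period 1 —
Births: 20800 * 0.471 = 9797  |  20000 * 0.397 = 7940 — total 17737
15–29: 18200 * 0.969 = 17636
30–44: 20800 * 0.975 = 20280
45–59: 20000 * 0.963 = 19260
60+: 18500 * 0.974 + 9000 * 0.523 = 18019 + 4707 = 22726
Net migration: 15–29 − 60 → 17576; 45–59 − 220 → 19040
End of period: [17737, 17576, 20280, 19040, 22726]
— Period 2 —
Births: 17576 * 0.471 = 8278  |  20280 * 0.397 = 8051 — total 16329
15–29: 17737 * 0.969 = 17187
30–44: 17576 * 0.975 = 17137
45–59: 20280 * 0.963 = 19530
60+: 19040 * 0.974 + 22726 * 0.523 = 18545 + 11886 = 30431
Net migration: 15–29 − 60 → 17127; 45–59 − 220 → 19310
End of period: [16329, 17127, 17137, 19310, 30431]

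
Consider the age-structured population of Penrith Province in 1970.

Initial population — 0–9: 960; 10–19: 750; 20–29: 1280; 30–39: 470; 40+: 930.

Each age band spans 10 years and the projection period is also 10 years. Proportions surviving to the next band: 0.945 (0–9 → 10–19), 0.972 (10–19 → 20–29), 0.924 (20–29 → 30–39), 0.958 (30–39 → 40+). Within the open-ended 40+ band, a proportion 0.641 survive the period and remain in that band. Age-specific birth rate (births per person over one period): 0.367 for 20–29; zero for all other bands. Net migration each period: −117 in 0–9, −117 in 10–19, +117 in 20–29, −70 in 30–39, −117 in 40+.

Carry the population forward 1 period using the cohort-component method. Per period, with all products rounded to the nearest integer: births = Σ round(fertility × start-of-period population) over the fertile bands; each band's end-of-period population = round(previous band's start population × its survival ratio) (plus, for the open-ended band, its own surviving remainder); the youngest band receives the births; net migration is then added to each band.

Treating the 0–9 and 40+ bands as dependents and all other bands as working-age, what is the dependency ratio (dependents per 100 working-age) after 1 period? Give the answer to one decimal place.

46.6

Period 1.
Births: 1280 * 0.367 = 470
10–19: 960 * 0.945 = 907
20–29: 750 * 0.972 = 729
30–39: 1280 * 0.924 = 1183
40+: 470 * 0.958 + 930 * 0.641 = 450 + 596 = 1046
Net migration: 0–9 − 117 → 353; 10–19 − 117 → 790; 20–29 + 117 → 846; 30–39 − 70 → 1113; 40+ − 117 → 929
Giving 353 / 790 / 846 / 1113 / 929.
Dependents (band 0–9 + band 40+) = 353 + 929 = 1282; working-age = 2749; ratio = 1282/2749 × 100 = 46.6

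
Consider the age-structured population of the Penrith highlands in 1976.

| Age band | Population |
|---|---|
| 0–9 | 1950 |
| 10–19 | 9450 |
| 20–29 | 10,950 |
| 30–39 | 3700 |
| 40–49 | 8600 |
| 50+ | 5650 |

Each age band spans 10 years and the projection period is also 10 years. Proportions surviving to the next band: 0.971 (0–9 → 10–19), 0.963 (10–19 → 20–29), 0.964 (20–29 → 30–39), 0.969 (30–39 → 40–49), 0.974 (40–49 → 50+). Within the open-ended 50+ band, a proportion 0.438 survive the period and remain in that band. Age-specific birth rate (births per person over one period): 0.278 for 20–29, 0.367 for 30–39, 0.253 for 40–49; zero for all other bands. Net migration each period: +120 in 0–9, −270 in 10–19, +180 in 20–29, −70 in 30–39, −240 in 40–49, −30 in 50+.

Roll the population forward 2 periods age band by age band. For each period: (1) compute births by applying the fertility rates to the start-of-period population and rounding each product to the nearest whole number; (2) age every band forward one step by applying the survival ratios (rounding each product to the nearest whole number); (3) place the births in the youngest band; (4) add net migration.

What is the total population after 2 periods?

42136

Call the bands 1 to 6, youngest first.
Period 1.
Births: 10950 * 0.278 = 3044, 3700 * 0.367 = 1358, 8600 * 0.253 = 2176 → total 6578
Band 2: 1950 * 0.971 = 1893
Band 3: 9450 * 0.963 = 9100
Band 4: 10950 * 0.964 = 10556
Band 5: 3700 * 0.969 = 3585
Band 6: 8600 * 0.974 + 5650 * 0.438 = 8376 + 2475 = 10851
Net migration: Band 1 + 120 → 6698; Band 2 − 270 → 1623; Band 3 + 180 → 9280; Band 4 − 70 → 10486; Band 5 − 240 → 3345; Band 6 − 30 → 10821
Population now: 0–9=6698, 10–19=1623, 20–29=9280, 30–39=10486, 40–49=3345, 50+=10821
Period 2.
Births: 9280 * 0.278 = 2580, 10486 * 0.367 = 3848, 3345 * 0.253 = 846 → total 7274
Band 2: 6698 * 0.971 = 6504
Band 3: 1623 * 0.963 = 1563
Band 4: 9280 * 0.964 = 8946
Band 5: 10486 * 0.969 = 10161
Band 6: 3345 * 0.974 + 10821 * 0.438 = 3258 + 4740 = 7998
Net migration: Band 1 + 120 → 7394; Band 2 − 270 → 6234; Band 3 + 180 → 1743; Band 4 − 70 → 8876; Band 5 − 240 → 9921; Band 6 − 30 → 7968
Population now: 0–9=7394, 10–19=6234, 20–29=1743, 30–39=8876, 40–49=9921, 50+=7968
Total after period 2: 7394 + 6234 + 1743 + 8876 + 9921 + 7968 = 42136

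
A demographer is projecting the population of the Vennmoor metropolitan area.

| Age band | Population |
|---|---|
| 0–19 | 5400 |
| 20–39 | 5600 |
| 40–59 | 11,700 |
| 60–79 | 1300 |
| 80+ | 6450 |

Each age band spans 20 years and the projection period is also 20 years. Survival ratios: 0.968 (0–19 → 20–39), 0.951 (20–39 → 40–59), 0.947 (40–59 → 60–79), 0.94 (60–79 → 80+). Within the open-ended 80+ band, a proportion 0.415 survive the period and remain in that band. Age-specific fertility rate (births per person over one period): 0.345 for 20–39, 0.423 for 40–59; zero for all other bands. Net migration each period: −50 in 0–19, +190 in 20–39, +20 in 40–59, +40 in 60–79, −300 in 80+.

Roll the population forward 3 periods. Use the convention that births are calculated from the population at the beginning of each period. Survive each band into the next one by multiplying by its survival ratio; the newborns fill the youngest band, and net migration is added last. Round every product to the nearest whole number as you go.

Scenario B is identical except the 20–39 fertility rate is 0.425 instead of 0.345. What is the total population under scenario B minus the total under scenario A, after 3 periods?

1560

After projecting period 1:
Births: 5600 × 0.345 = 1932, 11700 × 0.423 = 4949 ⇒ total 6881
20–39: 5400 × 0.968 = 5227
40–59: 5600 × 0.951 = 5326
60–79: 11700 × 0.947 = 11080
80+: 1300 × 0.94 + 6450 × 0.415 = 1222 + 2677 = 3899
Net migration: 0–19 − 50 → 6831; 20–39 + 190 → 5417; 40–59 + 20 → 5346; 60–79 + 40 → 11120; 80+ − 300 → 3599
Giving 6831 / 5417 / 5346 / 11120 / 3599.
After projecting period 2:
Births: 5417 × 0.345 = 1869, 5346 × 0.423 = 2261 ⇒ total 4130
20–39: 6831 × 0.968 = 6612
40–59: 5417 × 0.951 = 5152
60–79: 5346 × 0.947 = 5063
80+: 11120 × 0.94 + 3599 × 0.415 = 10453 + 1494 = 11947
Net migration: 0–19 − 50 → 4080; 20–39 + 190 → 6802; 40–59 + 20 → 5172; 60–79 + 40 → 5103; 80+ − 300 → 11647
Giving 4080 / 6802 / 5172 / 5103 / 11647.
After projecting period 3:
Births: 6802 × 0.345 = 2347, 5172 × 0.423 = 2188 ⇒ total 4535
20–39: 4080 × 0.968 = 3949
40–59: 6802 × 0.951 = 6469
60–79: 5172 × 0.947 = 4898
80+: 5103 × 0.94 + 11647 × 0.415 = 4797 + 4834 = 9631
Net migration: 0–19 − 50 → 4485; 20–39 + 190 → 4139; 40–59 + 20 → 6489; 60–79 + 40 → 4938; 80+ − 300 → 9331
Giving 4485 / 4139 / 6489 / 4938 / 9331.
Scenario A total after 3 periods: 29382
Scenario B projection —
After projecting period 1:
Births: 5600 × 0.425 = 2380, 11700 × 0.423 = 4949 ⇒ total 7329
20–39: 5400 × 0.968 = 5227
40–59: 5600 × 0.951 = 5326
60–79: 11700 × 0.947 = 11080
80+: 1300 × 0.94 + 6450 × 0.415 = 1222 + 2677 = 3899
Net migration: 0–19 − 50 → 7279; 20–39 + 190 → 5417; 40–59 + 20 → 5346; 60–79 + 40 → 11120; 80+ − 300 → 3599
Giving 7279 / 5417 / 5346 / 11120 / 3599.
After projecting period 2:
Births: 5417 × 0.425 = 2302, 5346 × 0.423 = 2261 ⇒ total 4563
20–39: 7279 × 0.968 = 7046
40–59: 5417 × 0.951 = 5152
60–79: 5346 × 0.947 = 5063
80+: 11120 × 0.94 + 3599 × 0.415 = 10453 + 1494 = 11947
Net migration: 0–19 − 50 → 4513; 20–39 + 190 → 7236; 40–59 + 20 → 5172; 60–79 + 40 → 5103; 80+ − 300 → 11647
Giving 4513 / 7236 / 5172 / 5103 / 11647.
After projecting period 3:
Births: 7236 × 0.425 = 3075, 5172 × 0.423 = 2188 ⇒ total 5263
20–39: 4513 × 0.968 = 4369
40–59: 7236 × 0.951 = 6881
60–79: 5172 × 0.947 = 4898
80+: 5103 × 0.94 + 11647 × 0.415 = 4797 + 4834 = 9631
Net migration: 0–19 − 50 → 5213; 20–39 + 190 → 4559; 40–59 + 20 → 6901; 60–79 + 40 → 4938; 80+ − 300 → 9331
Giving 5213 / 4559 / 6901 / 4938 / 9331.
Scenario B total after 3 periods: 30942
Difference B − A = 30942 − 29382 = 1560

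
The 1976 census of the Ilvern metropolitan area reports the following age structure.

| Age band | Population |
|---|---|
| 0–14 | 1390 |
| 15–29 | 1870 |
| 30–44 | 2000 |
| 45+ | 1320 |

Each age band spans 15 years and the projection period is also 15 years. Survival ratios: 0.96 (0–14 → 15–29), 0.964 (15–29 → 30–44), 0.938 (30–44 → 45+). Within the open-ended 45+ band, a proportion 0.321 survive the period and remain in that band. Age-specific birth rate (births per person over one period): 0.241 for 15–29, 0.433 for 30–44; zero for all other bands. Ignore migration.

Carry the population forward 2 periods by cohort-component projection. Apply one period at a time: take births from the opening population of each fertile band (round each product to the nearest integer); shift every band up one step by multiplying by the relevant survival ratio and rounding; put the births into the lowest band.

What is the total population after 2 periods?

6081

Let band 1 be 0–14 through band 4 = 45+.
Period 1:
Births: 1870 × 0.241 = 451, 2000 × 0.433 = 866 ⇒ total 1317
Band 2: 1390 × 0.96 = 1334
Band 3: 1870 × 0.964 = 1803
Band 4: 2000 × 0.938 + 1320 × 0.321 = 1876 + 424 = 2300
Population now: 0–14=1317, 15–29=1334, 30–44=1803, 45+=2300
Period 2:
Births: 1334 × 0.241 = 321, 1803 × 0.433 = 781 ⇒ total 1102
Band 2: 1317 × 0.96 = 1264
Band 3: 1334 × 0.964 = 1286
Band 4: 1803 × 0.938 + 2300 × 0.321 = 1691 + 738 = 2429
Population now: 0–14=1102, 15–29=1264, 30–44=1286, 45+=2429
Total after period 2: 1102 + 1264 + 1286 + 2429 = 6081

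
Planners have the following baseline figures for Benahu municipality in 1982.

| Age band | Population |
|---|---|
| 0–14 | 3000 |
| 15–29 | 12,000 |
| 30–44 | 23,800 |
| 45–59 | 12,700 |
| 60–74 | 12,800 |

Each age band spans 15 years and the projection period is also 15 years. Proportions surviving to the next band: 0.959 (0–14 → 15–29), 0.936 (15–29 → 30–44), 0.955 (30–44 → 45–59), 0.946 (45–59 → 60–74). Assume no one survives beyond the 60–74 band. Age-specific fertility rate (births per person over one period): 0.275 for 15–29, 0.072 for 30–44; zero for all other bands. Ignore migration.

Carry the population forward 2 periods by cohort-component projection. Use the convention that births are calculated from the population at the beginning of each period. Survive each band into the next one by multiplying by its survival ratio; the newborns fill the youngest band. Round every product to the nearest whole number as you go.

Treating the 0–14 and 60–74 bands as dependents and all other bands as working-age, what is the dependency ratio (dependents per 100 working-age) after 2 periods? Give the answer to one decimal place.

(Bands numbered youngest = 1 to oldest = 5.)
— Period 1 —
Births: 12000 * 0.275 = 3300, 23800 * 0.072 = 1714 — total 5014
Band 2: 3000 * 0.959 = 2877
Band 3: 12000 * 0.936 = 11232
Band 4: 23800 * 0.955 = 22729
Band 5: 12700 * 0.946 = 12014
Population now: 0–14=5014, 15–29=2877, 30–44=11232, 45–59=22729, 60–74=12014
— Period 2 —
Births: 2877 * 0.275 = 791, 11232 * 0.072 = 809 — total 1600
Band 2: 5014 * 0.959 = 4808
Band 3: 2877 * 0.936 = 2693
Band 4: 11232 * 0.955 = 10727
Band 5: 22729 * 0.946 = 21502
Population now: 0–14=1600, 15–29=4808, 30–44=2693, 45–59=10727, 60–74=21502
Dependents (band 0–14 + band 60–74) = 1600 + 21502 = 23102; working-age = 18228; ratio = 23102/18228 × 100 = 126.7

126.7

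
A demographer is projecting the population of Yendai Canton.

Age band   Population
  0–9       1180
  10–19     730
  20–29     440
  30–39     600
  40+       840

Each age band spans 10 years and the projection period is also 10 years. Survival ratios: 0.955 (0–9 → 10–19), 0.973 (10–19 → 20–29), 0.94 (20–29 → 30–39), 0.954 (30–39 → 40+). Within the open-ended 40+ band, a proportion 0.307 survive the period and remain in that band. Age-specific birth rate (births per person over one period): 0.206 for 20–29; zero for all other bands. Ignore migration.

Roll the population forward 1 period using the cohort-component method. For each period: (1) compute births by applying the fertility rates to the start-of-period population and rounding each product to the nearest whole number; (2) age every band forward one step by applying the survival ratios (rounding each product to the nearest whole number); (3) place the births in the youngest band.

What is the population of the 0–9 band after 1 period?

(Bands numbered youngest = 1 to oldest = 5.)
Period 1.
Births: 440 * 0.206 = 91
Band 2: 1180 * 0.955 = 1127
Band 3: 730 * 0.973 = 710
Band 4: 440 * 0.94 = 414
Band 5: 600 * 0.954 + 840 * 0.307 = 572 + 258 = 830
End of period: [91, 1127, 710, 414, 830]

91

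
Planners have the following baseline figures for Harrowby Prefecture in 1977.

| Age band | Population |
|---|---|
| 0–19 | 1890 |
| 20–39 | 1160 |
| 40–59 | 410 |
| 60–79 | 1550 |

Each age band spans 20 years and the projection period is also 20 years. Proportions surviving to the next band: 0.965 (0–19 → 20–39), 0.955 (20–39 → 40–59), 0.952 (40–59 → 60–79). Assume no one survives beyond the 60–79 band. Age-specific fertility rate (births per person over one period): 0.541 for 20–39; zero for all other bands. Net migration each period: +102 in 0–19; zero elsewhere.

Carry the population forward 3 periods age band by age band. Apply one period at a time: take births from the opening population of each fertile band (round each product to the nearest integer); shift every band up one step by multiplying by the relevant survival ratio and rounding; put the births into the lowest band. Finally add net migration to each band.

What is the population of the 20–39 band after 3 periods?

1051

(Groups numbered youngest = 1 to oldest = 4.)
— Period 1 —
Births: 1160 × 0.541 = 628
Group 2: 1890 × 0.965 = 1824
Group 3: 1160 × 0.955 = 1108
Group 4: 410 × 0.952 = 390
Net migration: Group 1 + 102 → 730
Population now: 0–19=730, 20–39=1824, 40–59=1108, 60–79=390
— Period 2 —
Births: 1824 × 0.541 = 987
Group 2: 730 × 0.965 = 704
Group 3: 1824 × 0.955 = 1742
Group 4: 1108 × 0.952 = 1055
Net migration: Group 1 + 102 → 1089
Population now: 0–19=1089, 20–39=704, 40–59=1742, 60–79=1055
— Period 3 —
Births: 704 × 0.541 = 381
Group 2: 1089 × 0.965 = 1051
Group 3: 704 × 0.955 = 672
Group 4: 1742 × 0.952 = 1658
Net migration: Group 1 + 102 → 483
Population now: 0–19=483, 20–39=1051, 40–59=672, 60–79=1658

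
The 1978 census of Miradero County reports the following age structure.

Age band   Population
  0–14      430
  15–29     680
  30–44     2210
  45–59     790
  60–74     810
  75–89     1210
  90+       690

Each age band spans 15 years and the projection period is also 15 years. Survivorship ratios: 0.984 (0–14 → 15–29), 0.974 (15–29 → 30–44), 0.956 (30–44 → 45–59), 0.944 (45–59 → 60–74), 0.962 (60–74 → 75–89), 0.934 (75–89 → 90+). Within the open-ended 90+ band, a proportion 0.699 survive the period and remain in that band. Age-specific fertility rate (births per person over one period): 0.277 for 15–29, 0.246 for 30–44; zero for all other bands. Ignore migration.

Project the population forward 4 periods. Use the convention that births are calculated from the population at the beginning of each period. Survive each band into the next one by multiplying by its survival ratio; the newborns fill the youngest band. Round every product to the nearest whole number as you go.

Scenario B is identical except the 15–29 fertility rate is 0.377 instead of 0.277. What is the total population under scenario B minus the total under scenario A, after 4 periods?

Period 1.
Births: 680 * 0.277 = 188  |  2210 * 0.246 = 544 → 732
15–29: 430 * 0.984 = 423
30–44: 680 * 0.974 = 662
45–59: 2210 * 0.956 = 2113
60–74: 790 * 0.944 = 746
75–89: 810 * 0.962 = 779
90+: 1210 * 0.934 + 690 * 0.699 = 1130 + 482 = 1612
Population now: 0–14=732, 15–29=423, 30–44=662, 45–59=2113, 60–74=746, 75–89=779, 90+=1612
Period 2.
Births: 423 * 0.277 = 117  |  662 * 0.246 = 163 → 280
15–29: 732 * 0.984 = 720
30–44: 423 * 0.974 = 412
45–59: 662 * 0.956 = 633
60–74: 2113 * 0.944 = 1995
75–89: 746 * 0.962 = 718
90+: 779 * 0.934 + 1612 * 0.699 = 728 + 1127 = 1855
Population now: 0–14=280, 15–29=720, 30–44=412, 45–59=633, 60–74=1995, 75–89=718, 90+=1855
Period 3.
Births: 720 * 0.277 = 199  |  412 * 0.246 = 101 → 300
15–29: 280 * 0.984 = 276
30–44: 720 * 0.974 = 701
45–59: 412 * 0.956 = 394
60–74: 633 * 0.944 = 598
75–89: 1995 * 0.962 = 1919
90+: 718 * 0.934 + 1855 * 0.699 = 671 + 1297 = 1968
Population now: 0–14=300, 15–29=276, 30–44=701, 45–59=394, 60–74=598, 75–89=1919, 90+=1968
Period 4.
Births: 276 * 0.277 = 76  |  701 * 0.246 = 172 → 248
15–29: 300 * 0.984 = 295
30–44: 276 * 0.974 = 269
45–59: 701 * 0.956 = 670
60–74: 394 * 0.944 = 372
75–89: 598 * 0.962 = 575
90+: 1919 * 0.934 + 1968 * 0.699 = 1792 + 1376 = 3168
Population now: 0–14=248, 15–29=295, 30–44=269, 45–59=670, 60–74=372, 75–89=575, 90+=3168
Scenario A total after 4 periods: 5597
Scenario B projection —
Period 1.
Births: 680 * 0.377 = 256  |  2210 * 0.246 = 544 → 800
15–29: 430 * 0.984 = 423
30–44: 680 * 0.974 = 662
45–59: 2210 * 0.956 = 2113
60–74: 790 * 0.944 = 746
75–89: 810 * 0.962 = 779
90+: 1210 * 0.934 + 690 * 0.699 = 1130 + 482 = 1612
Population now: 0–14=800, 15–29=423, 30–44=662, 45–59=2113, 60–74=746, 75–89=779, 90+=1612
Period 2.
Births: 423 * 0.377 = 159  |  662 * 0.246 = 163 → 322
15–29: 800 * 0.984 = 787
30–44: 423 * 0.974 = 412
45–59: 662 * 0.956 = 633
60–74: 2113 * 0.944 = 1995
75–89: 746 * 0.962 = 718
90+: 779 * 0.934 + 1612 * 0.699 = 728 + 1127 = 1855
Population now: 0–14=322, 15–29=787, 30–44=412, 45–59=633, 60–74=1995, 75–89=718, 90+=1855
Period 3.
Births: 787 * 0.377 = 297  |  412 * 0.246 = 101 → 398
15–29: 322 * 0.984 = 317
30–44: 787 * 0.974 = 767
45–59: 412 * 0.956 = 394
60–74: 633 * 0.944 = 598
75–89: 1995 * 0.962 = 1919
90+: 718 * 0.934 + 1855 * 0.699 = 671 + 1297 = 1968
Population now: 0–14=398, 15–29=317, 30–44=767, 45–59=394, 60–74=598, 75–89=1919, 90+=1968
Period 4.
Births: 317 * 0.377 = 120  |  767 * 0.246 = 189 → 309
15–29: 398 * 0.984 = 392
30–44: 317 * 0.974 = 309
45–59: 767 * 0.956 = 733
60–74: 394 * 0.944 = 372
75–89: 598 * 0.962 = 575
90+: 1919 * 0.934 + 1968 * 0.699 = 1792 + 1376 = 3168
Population now: 0–14=309, 15–29=392, 30–44=309, 45–59=733, 60–74=372, 75–89=575, 90+=3168
Scenario B total after 4 periods: 5858
Difference B − A = 5858 − 5597 = 261

261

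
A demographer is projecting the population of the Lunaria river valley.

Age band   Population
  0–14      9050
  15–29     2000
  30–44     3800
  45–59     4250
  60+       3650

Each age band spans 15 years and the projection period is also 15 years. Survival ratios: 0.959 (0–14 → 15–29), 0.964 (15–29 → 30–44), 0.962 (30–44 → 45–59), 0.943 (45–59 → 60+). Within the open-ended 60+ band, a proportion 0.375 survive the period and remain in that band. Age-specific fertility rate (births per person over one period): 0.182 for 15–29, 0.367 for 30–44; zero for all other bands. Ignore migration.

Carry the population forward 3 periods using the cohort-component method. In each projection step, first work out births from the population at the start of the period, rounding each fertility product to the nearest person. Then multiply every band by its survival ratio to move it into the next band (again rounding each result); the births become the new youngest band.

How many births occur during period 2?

2288

(Bands numbered youngest = 1 to oldest = 5.)
— Period 1 —
Births: 2000 × 0.182 = 364  |  3800 × 0.367 = 1395 → 1759
Band 2: 9050 × 0.959 = 8679
Band 3: 2000 × 0.964 = 1928
Band 4: 3800 × 0.962 = 3656
Band 5: 4250 × 0.943 + 3650 × 0.375 = 4008 + 1369 = 5377
Population now: 0–14=1759, 15–29=8679, 30–44=1928, 45–59=3656, 60+=5377
— Period 2 —
Births: 8679 × 0.182 = 1580  |  1928 × 0.367 = 708 → 2288
Band 2: 1759 × 0.959 = 1687
Band 3: 8679 × 0.964 = 8367
Band 4: 1928 × 0.962 = 1855
Band 5: 3656 × 0.943 + 5377 × 0.375 = 3448 + 2016 = 5464
Population now: 0–14=2288, 15–29=1687, 30–44=8367, 45–59=1855, 60+=5464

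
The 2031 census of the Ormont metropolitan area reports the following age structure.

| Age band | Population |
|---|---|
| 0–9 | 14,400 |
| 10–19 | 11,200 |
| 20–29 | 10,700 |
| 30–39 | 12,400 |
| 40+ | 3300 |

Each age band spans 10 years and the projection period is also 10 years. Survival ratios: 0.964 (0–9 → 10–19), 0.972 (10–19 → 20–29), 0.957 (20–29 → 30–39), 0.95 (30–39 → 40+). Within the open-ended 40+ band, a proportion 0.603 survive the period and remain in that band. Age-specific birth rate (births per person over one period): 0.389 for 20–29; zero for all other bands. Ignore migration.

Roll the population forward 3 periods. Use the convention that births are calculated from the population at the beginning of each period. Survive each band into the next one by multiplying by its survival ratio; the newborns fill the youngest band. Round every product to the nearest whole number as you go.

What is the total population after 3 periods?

[period 1]
Births: 10700 × 0.389 = 4162
10–19: 14400 × 0.964 = 13882
20–29: 11200 × 0.972 = 10886
30–39: 10700 × 0.957 = 10240
40+: 12400 × 0.95 + 3300 × 0.603 = 11780 + 1990 = 13770
End of period: [4162, 13882, 10886, 10240, 13770]
[period 2]
Births: 10886 × 0.389 = 4235
10–19: 4162 × 0.964 = 4012
20–29: 13882 × 0.972 = 13493
30–39: 10886 × 0.957 = 10418
40+: 10240 × 0.95 + 13770 × 0.603 = 9728 + 8303 = 18031
End of period: [4235, 4012, 13493, 10418, 18031]
[period 3]
Births: 13493 × 0.389 = 5249
10–19: 4235 × 0.964 = 4083
20–29: 4012 × 0.972 = 3900
30–39: 13493 × 0.957 = 12913
40+: 10418 × 0.95 + 18031 × 0.603 = 9897 + 10873 = 20770
End of period: [5249, 4083, 3900, 12913, 20770]
Total after period 3: 5249 + 4083 + 3900 + 12913 + 20770 = 46915

46915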